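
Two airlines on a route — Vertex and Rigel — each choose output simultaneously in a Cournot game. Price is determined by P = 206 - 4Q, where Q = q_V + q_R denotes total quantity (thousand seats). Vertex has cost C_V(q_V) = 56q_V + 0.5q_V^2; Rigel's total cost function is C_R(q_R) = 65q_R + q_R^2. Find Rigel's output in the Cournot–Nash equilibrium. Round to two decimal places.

9.04

Vertex's profit: π_V = (206 - 4Q)q_V - (56q_V + (1/2)q_V²). Setting ∂π_V/∂q_V = 0: 150 - 9q_V - 4(q_R) = 0.
Rigel's first-order condition: 141 - 10q_R - 4(q_V) = 0.
Rearranging gives the reaction functions q_V = (150 - 4q_R)/9 and q_R = (141 - 4q_V)/10.
Solving the pair: q_V = 468/37, q_R = 669/74.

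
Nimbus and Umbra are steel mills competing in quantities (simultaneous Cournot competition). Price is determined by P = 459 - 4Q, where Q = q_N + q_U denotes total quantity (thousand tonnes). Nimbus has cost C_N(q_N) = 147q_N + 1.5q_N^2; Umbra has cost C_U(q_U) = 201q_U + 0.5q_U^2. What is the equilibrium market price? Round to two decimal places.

296.78

Nimbus's profit: π_N = (459 - 4Q)q_N - (147q_N + (3/2)q_N²). Setting ∂π_N/∂q_N = 0: 312 - 11q_N - 4(q_U) = 0.
Umbra's first-order condition: 258 - 9q_U - 4(q_N) = 0.
So q_N = (312 - 4q_U)/11 and q_U = (258 - 4q_N)/9.
Substituting one into the other gives q_N = 1776/83 and q_U = 1590/83.
Total output Q = 40.5542, so price P = 459 - 4·40.5542 = 296.7831.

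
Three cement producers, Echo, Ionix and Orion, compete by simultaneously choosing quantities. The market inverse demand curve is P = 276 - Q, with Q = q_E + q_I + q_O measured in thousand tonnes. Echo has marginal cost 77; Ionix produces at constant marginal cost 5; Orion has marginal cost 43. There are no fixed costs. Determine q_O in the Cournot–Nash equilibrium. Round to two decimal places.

Echo's profit: π_E = (276 - Q)q_E - (77q_E). Setting ∂π_E/∂q_E = 0: 199 - 2q_E - (q_I + q_O) = 0.
Ionix's profit: π_I = (276 - Q)q_I - (5q_I). Setting ∂π_I/∂q_I = 0: 271 - 2q_I - (q_E + q_O) = 0.
Orion's profit: π_O = (276 - Q)q_O - (43q_O). Setting ∂π_O/∂q_O = 0: 233 - 2q_O - (q_E + q_I) = 0.
Summing all 3 equations gives 703 − 4Q = 0, hence Q = 703/4.
Back-substituting: q_E = (199 − 703/4) = 93/4, q_I = (271 − 703/4) = 381/4, q_O = (233 − 703/4) = 229/4.

57.25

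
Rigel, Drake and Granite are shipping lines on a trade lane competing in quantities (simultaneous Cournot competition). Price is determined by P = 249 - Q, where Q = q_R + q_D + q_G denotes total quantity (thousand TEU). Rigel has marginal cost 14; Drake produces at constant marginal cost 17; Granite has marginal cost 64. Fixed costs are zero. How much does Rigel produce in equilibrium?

Rigel's profit: π_R = (249 - Q)q_R - (14q_R). Setting ∂π_R/∂q_R = 0: 235 - 2q_R - (q_D + q_G) = 0.
Drake's first-order condition: 232 - 2q_D - (q_R + q_G) = 0.
Granite's profit: π_G = (249 - Q)q_G - (64q_G). Setting ∂π_G/∂q_G = 0: 185 - 2q_G - (q_R + q_D) = 0.
Adding the 3 first-order conditions: 652 − 4Q = 0, so Q = 163.
Back-substituting: q_R = (235 − 163) = 72, q_D = (232 − 163) = 69, q_G = (185 − 163) = 22.

72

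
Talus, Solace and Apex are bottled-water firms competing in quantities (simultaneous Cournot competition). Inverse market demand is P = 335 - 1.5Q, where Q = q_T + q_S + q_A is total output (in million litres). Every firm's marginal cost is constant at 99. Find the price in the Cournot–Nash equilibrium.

A representative firm's profit is π_i = q_i(335 - 1.5Q) - 99q_i.
First-order condition (treating rivals' output as given): 236 - 3q_i - (3/2)·Σ_{j≠i} q_j = 0.
With identical firms every q_j equals q_i, so Σ_{j≠i} q_j = 2q_i and 236 = 6q_i, giving q_i = 118/3.
Total output Q = 118, so price P = 335 - (3/2)·118 = 158.

158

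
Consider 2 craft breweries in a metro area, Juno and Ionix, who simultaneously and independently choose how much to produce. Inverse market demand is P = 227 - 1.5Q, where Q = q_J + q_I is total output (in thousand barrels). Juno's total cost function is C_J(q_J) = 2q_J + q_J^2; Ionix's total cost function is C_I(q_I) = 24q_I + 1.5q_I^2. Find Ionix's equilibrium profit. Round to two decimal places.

Juno's profit: π_J = (227 - 1.5Q)q_J - (2q_J + q_J²). Setting ∂π_J/∂q_J = 0: 225 - 5q_J - (3/2)(q_I) = 0.
Ionix's first-order condition: 203 - 6q_I - (3/2)(q_J) = 0.
So q_J = (225 - (3/2)q_I)/5 and q_I = (203 - (3/2)q_J)/6.
Substituting one into the other gives q_J = 1394/37 and q_I = 24.4144.
Price P = 227 - (3/2)·62.0901 = 133.8649.
Ionix's profit: 133.8649·24.4144 - 24·24.4144 - (3/2)·24.4144² = 1788.1909.

1788.19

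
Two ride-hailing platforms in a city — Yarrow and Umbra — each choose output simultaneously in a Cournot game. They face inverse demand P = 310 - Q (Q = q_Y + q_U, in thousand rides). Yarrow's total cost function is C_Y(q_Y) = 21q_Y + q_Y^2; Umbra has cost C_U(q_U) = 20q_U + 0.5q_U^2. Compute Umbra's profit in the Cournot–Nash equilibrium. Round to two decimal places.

9404.64

Yarrow's profit: π_Y = (310 - Q)q_Y - (21q_Y + q_Y²). Setting ∂π_Y/∂q_Y = 0: 289 - 4q_Y - (q_U) = 0.
Umbra's first-order condition: 290 - 3q_U - (q_Y) = 0.
So q_Y = (289 - q_U)/4 and q_U = (290 - q_Y)/3.
Substituting one into the other gives q_Y = 577/11 and q_U = 871/11.
Price P = 310 - 1448/11 = 1962/11.
Umbra's profit: (1962/11)·(871/11) - 20·(871/11) - (1/2)(871/11)² = 9404.6405.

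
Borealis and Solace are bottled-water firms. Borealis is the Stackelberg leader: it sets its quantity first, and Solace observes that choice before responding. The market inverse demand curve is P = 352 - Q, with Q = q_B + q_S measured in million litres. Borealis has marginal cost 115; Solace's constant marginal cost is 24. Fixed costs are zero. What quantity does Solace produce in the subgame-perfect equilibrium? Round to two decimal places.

Solve by backward induction. Given q_B, the follower Solace maximises π_S = (352 - q_B - q_S)q_S - 24q_S.
Setting the follower's marginal profit to zero, 328 - q_B - 2q_S = 0, i.e. q_S = (328 - q_B)/2.
The leader anticipates this reaction. Substituting into P = 352 - Q gives P = 188 - (1/2)q_B, so π_B = (188 - (1/2)q_B)q_B - 115q_B.
The leader's first-order condition 73 - q_B = 0 yields q_B = 73.
Then q_S = (328 - 73)/2 = 255/2.

127.50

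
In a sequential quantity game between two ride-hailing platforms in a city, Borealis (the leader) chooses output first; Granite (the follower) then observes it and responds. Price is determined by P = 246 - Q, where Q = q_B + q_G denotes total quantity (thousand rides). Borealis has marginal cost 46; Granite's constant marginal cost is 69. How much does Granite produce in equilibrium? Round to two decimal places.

The follower Granite best-responds to any q_B: π_G = (246 - Q)q_G - 69q_G.
∂π_G/∂q_G = 177 - q_B - 2q_G = 0 gives the reaction function q_G = (177 - q_B)/2.
The leader anticipates this reaction. Substituting into P = 246 - Q gives P = 315/2 - (1/2)q_B, so π_B = (315/2 - (1/2)q_B)q_B - 46q_B.
The leader's first-order condition 223/2 - q_B = 0 yields q_B = 223/2.
Then q_G = (177 - 223/2)/2 = 131/4.

32.75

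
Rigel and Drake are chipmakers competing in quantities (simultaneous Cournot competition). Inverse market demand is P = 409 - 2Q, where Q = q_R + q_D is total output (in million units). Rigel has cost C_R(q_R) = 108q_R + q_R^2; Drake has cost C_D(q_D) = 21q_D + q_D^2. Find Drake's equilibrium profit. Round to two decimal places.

8727.76

Rigel's profit: π_R = (409 - 2Q)q_R - (108q_R + q_R²). Setting ∂π_R/∂q_R = 0: 301 - 6q_R - 2(q_D) = 0.
Drake's profit: π_D = (409 - 2Q)q_D - (21q_D + q_D²). Setting ∂π_D/∂q_D = 0: 388 - 6q_D - 2(q_R) = 0.
Best responses: q_R = (301 - 2q_D)/6, q_D = (388 - 2q_R)/6.
Substituting one into the other gives q_R = 515/16 and q_D = 863/16.
Price P = 409 - 2·(689/8) = 947/4.
Drake's profit: (947/4)·(863/16) - 21·(863/16) - (863/16)² = 8727.7617.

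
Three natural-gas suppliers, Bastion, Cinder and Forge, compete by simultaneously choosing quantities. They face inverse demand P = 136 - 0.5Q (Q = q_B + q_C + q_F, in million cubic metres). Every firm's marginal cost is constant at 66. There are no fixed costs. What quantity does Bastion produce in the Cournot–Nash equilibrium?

A representative firm's profit is π_i = q_i(136 - 0.5Q) - 66q_i.
First-order condition (treating rivals' output as given): 70 - q_i - (1/2)·Σ_{j≠i} q_j = 0.
By symmetry each firm produces the same amount; substituting Σ_{j≠i} q_j = 2q_i yields q_i = 70/2 = 35.

35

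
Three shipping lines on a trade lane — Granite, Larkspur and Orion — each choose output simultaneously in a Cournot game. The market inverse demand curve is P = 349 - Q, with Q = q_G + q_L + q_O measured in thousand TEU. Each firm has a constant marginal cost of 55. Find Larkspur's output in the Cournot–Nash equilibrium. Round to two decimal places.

73.50

A representative firm's profit is π_i = q_i(349 - Q) - 55q_i.
First-order condition (treating rivals' output as given): 294 - 2q_i - Σ_{j≠i} q_j = 0.
By symmetry each firm produces the same amount; substituting Σ_{j≠i} q_j = 2q_i yields q_i = 294/4 = 147/2.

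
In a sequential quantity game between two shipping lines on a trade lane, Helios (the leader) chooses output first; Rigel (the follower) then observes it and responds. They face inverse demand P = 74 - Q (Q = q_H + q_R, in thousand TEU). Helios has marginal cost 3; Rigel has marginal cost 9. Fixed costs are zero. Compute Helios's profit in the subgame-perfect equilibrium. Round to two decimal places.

Solve by backward induction. Given q_H, the follower Rigel maximises π_R = (74 - q_H - q_R)q_R - 9q_R.
Follower FOC: 65 - q_H - 2q_R = 0, so q_R(q_H) = (65 - q_H)/2.
The leader anticipates this reaction. Substituting into P = 74 - Q gives P = 83/2 - (1/2)q_H, so π_H = (83/2 - (1/2)q_H)q_H - 3q_H.
The leader's first-order condition 77/2 - q_H = 0 yields q_H = 77/2.
Then q_R = (65 - 77/2)/2 = 53/4.
Price P = 74 - 207/4 = 89/4.
Helios's profit: (89/4 - 3)·(77/2) = 741.1250.

741.13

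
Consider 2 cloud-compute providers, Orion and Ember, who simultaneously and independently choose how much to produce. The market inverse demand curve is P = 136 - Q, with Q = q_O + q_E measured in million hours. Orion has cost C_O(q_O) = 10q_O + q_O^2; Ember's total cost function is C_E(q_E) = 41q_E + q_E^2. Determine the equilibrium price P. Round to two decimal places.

Orion's profit: π_O = (136 - Q)q_O - (10q_O + q_O²). Setting ∂π_O/∂q_O = 0: 126 - 4q_O - (q_E) = 0.
Ember's first-order condition: 95 - 4q_E - (q_O) = 0.
So q_O = (126 - q_E)/4 and q_E = (95 - q_O)/4.
Solving the pair: q_O = 409/15, q_E = 254/15.
Total output Q = 221/5, so price P = 136 - 221/5 = 459/5.

91.80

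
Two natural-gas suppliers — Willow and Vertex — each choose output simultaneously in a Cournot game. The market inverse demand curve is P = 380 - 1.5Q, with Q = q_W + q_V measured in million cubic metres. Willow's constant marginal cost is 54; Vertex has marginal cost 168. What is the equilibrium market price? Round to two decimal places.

Willow's profit: π_W = (380 - 1.5Q)q_W - (54q_W). Setting ∂π_W/∂q_W = 0: 326 - 3q_W - (3/2)(q_V) = 0.
Vertex's first-order condition: 212 - 3q_V - (3/2)(q_W) = 0.
Rearranging gives the reaction functions q_W = (326 - (3/2)q_V)/3 and q_V = (212 - (3/2)q_W)/3.
Substituting one into the other gives q_W = 880/9 and q_V = 196/9.
Total output Q = 1076/9, so price P = 380 - (3/2)·(1076/9) = 602/3.

200.67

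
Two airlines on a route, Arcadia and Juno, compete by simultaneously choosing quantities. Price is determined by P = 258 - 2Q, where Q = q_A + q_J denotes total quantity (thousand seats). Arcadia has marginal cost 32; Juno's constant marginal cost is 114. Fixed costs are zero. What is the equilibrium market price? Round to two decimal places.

134.67

Arcadia's profit: π_A = (258 - 2Q)q_A - (32q_A). Setting ∂π_A/∂q_A = 0: 226 - 4q_A - 2(q_J) = 0.
Juno's profit: π_J = (258 - 2Q)q_J - (114q_J). Setting ∂π_J/∂q_J = 0: 144 - 4q_J - 2(q_A) = 0.
So q_A = (226 - 2q_J)/4 and q_J = (144 - 2q_A)/4.
Solving the pair: q_A = 154/3, q_J = 31/3.
Total output Q = 185/3, so price P = 258 - 2·(185/3) = 404/3.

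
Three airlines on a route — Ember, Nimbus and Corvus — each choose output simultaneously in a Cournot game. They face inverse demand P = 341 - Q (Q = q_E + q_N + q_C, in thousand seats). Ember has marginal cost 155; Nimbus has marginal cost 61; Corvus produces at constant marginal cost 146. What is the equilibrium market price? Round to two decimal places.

Ember's profit: π_E = (341 - Q)q_E - (155q_E). Setting ∂π_E/∂q_E = 0: 186 - 2q_E - (q_N + q_C) = 0.
Nimbus's first-order condition: 280 - 2q_N - (q_E + q_C) = 0.
Corvus's first-order condition: 195 - 2q_C - (q_E + q_N) = 0.
Adding the 3 conditions: 661 − 2Q − 2Q = 0, i.e. Q = 661/4.
Back-substituting: q_E = (186 − 661/4) = 83/4, q_N = (280 − 661/4) = 459/4, q_C = (195 − 661/4) = 119/4.
Total output Q = 661/4, so price P = 341 - 661/4 = 703/4.

175.75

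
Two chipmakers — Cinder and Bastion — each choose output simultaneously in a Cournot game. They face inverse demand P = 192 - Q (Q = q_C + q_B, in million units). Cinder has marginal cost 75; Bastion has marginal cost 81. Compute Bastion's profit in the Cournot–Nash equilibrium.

Cinder's profit: π_C = (192 - Q)q_C - (75q_C). Setting ∂π_C/∂q_C = 0: 117 - 2q_C - (q_B) = 0.
Bastion's profit: π_B = (192 - Q)q_B - (81q_B). Setting ∂π_B/∂q_B = 0: 111 - 2q_B - (q_C) = 0.
So q_C = (117 - q_B)/2 and q_B = (111 - q_C)/2.
Substituting one into the other gives q_C = 41 and q_B = 35.
Price P = 192 - 76 = 116.
Bastion's profit: (116 - 81)·35 = 1225.

1225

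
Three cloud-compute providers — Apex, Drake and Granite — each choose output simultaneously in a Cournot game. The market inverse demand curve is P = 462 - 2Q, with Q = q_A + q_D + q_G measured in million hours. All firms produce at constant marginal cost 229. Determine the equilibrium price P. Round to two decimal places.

A representative firm's profit is π_i = q_i(462 - 2Q) - 229q_i.
First-order condition (treating rivals' output as given): 233 - 4q_i - 2·Σ_{j≠i} q_j = 0.
By symmetry each firm produces the same amount; substituting Σ_{j≠i} q_j = 2q_i yields q_i = 233/8.
Total output Q = 699/8, so price P = 462 - 2·(699/8) = 1149/4.

287.25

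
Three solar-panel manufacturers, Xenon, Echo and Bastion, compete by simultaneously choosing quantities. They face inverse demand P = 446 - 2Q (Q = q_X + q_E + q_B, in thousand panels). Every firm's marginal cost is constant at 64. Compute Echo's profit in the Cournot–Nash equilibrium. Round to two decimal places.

4560.13

Each firm earns π_i = (446 - 2Q)q_i - 64q_i.
Setting ∂π_i/∂q_i = 0 with rivals' quantities fixed: 382 - 4q_i - 2·Σ_{j≠i} q_j = 0.
By symmetry each firm produces the same amount; substituting Σ_{j≠i} q_j = 2q_i yields q_i = 382/8 = 191/4.
Price P = 446 - 2·(573/4) = 319/2.
Echo's profit: (319/2 - 64)·(191/4) = 4560.1250.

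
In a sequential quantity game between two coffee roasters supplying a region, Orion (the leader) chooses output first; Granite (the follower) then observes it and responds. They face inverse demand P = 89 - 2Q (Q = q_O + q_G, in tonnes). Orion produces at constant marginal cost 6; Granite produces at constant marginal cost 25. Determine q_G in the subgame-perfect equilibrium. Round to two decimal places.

The follower Granite best-responds to any q_O: π_G = (89 - 2Q)q_G - 25q_G.
Setting the follower's marginal profit to zero, 64 - 2q_O - 4q_G = 0, i.e. q_G = (64 - 2q_O)/4.
Orion substitutes q_G(q_O) into its own profit: π_O = q_O(89 - 2q_O - (64 - 2q_O)/2) - 6q_O = (57 - q_O)q_O - 6q_O.
Leader FOC: 51 - 2q_O = 0, so q_O = 51/2.
Then q_G = (64 - 2·(51/2))/4 = 13/4.

3.25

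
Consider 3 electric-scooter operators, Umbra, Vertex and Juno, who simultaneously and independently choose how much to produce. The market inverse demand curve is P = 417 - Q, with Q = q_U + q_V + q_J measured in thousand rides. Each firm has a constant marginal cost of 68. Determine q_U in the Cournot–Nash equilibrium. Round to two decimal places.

Each firm earns π_i = (417 - Q)q_i - 68q_i.
First-order condition (treating rivals' output as given): 349 - 2q_i - Σ_{j≠i} q_j = 0.
With identical firms every q_j equals q_i, so Σ_{j≠i} q_j = 2q_i and 349 = 4q_i, giving q_i = 349/4.

87.25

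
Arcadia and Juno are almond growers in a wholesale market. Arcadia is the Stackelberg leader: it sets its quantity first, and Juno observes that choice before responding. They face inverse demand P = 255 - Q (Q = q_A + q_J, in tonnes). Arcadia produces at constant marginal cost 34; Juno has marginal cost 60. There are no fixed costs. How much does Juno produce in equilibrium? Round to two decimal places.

The follower Juno best-responds to any q_A: π_J = (255 - Q)q_J - 60q_J.
∂π_J/∂q_J = 195 - q_A - 2q_J = 0 gives the reaction function q_J = (195 - q_A)/2.
Arcadia substitutes q_J(q_A) into its own profit: π_A = q_A(255 - q_A - (195 - q_A)/2) - 34q_A = (315/2 - (1/2)q_A)q_A - 34q_A.
Leader FOC: 247/2 - q_A = 0, so q_A = 247/2.
Then q_J = (195 - 247/2)/2 = 143/4.

35.75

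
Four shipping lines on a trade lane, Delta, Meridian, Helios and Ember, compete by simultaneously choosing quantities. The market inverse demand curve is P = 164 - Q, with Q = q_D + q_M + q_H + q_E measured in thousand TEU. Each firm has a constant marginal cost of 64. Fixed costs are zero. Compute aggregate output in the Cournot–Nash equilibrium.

80

Each firm earns π_i = (164 - Q)q_i - 64q_i.
Setting ∂π_i/∂q_i = 0 with rivals' quantities fixed: 100 - 2q_i - Σ_{j≠i} q_j = 0.
With identical firms every q_j equals q_i, so Σ_{j≠i} q_j = 3q_i and 100 = 5q_i, giving q_i = 20.
Total output Q = 20 + 20 + 20 + 20 = 80.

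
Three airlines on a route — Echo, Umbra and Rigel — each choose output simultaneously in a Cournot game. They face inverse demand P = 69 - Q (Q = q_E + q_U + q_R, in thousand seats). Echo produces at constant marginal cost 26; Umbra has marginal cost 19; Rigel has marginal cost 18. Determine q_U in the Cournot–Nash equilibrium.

Echo's profit: π_E = (69 - Q)q_E - (26q_E). Setting ∂π_E/∂q_E = 0: 43 - 2q_E - (q_U + q_R) = 0.
Umbra's first-order condition: 50 - 2q_U - (q_E + q_R) = 0.
Rigel's first-order condition: 51 - 2q_R - (q_E + q_U) = 0.
Summing all 3 equations gives 144 − 4Q = 0, hence Q = 36.
Back-substituting: q_E = (43 − 36) = 7, q_U = (50 − 36) = 14, q_R = (51 − 36) = 15.

14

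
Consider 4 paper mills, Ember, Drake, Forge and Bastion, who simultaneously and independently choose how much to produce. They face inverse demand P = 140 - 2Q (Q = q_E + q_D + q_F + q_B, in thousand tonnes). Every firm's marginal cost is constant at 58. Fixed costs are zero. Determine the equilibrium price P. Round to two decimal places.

74.40

Each firm earns π_i = (140 - 2Q)q_i - 58q_i.
First-order condition (treating rivals' output as given): 82 - 4q_i - 2·Σ_{j≠i} q_j = 0.
With identical firms every q_j equals q_i, so Σ_{j≠i} q_j = 3q_i and 82 = 10q_i, giving q_i = 41/5.
Total output Q = 164/5, so price P = 140 - 2·(164/5) = 372/5.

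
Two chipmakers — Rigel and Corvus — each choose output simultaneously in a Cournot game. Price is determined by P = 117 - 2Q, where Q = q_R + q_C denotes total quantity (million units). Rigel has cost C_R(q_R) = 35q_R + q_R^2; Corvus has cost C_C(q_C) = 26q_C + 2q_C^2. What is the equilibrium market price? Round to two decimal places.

78.09

Rigel's profit: π_R = (117 - 2Q)q_R - (35q_R + q_R²). Setting ∂π_R/∂q_R = 0: 82 - 6q_R - 2(q_C) = 0.
Corvus's profit: π_C = (117 - 2Q)q_C - (26q_C + 2q_C²). Setting ∂π_C/∂q_C = 0: 91 - 8q_C - 2(q_R) = 0.
Best responses: q_R = (82 - 2q_C)/6, q_C = (91 - 2q_R)/8.
Solving the pair: q_R = 237/22, q_C = 191/22.
Total output Q = 214/11, so price P = 117 - 2·(214/11) = 859/11.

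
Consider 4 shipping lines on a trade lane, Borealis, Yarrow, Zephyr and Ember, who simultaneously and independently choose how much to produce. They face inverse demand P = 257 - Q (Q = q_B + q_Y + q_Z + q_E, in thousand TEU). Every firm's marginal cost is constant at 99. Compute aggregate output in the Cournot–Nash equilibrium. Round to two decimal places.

Each firm earns π_i = (257 - Q)q_i - 99q_i.
Setting ∂π_i/∂q_i = 0 with rivals' quantities fixed: 158 - 2q_i - Σ_{j≠i} q_j = 0.
By symmetry each firm produces the same amount; substituting Σ_{j≠i} q_j = 3q_i yields q_i = 158/5.
Total output Q = 158/5 + 158/5 + 158/5 + 158/5 = 632/5.

126.40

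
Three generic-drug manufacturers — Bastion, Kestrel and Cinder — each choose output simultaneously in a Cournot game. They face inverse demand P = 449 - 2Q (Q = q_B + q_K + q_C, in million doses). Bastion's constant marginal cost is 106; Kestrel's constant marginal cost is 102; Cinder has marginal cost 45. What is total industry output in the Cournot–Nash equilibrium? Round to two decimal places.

Bastion's profit: π_B = (449 - 2Q)q_B - (106q_B). Setting ∂π_B/∂q_B = 0: 343 - 4q_B - 2(q_K + q_C) = 0.
Kestrel's profit: π_K = (449 - 2Q)q_K - (102q_K). Setting ∂π_K/∂q_K = 0: 347 - 4q_K - 2(q_B + q_C) = 0.
Cinder's profit: π_C = (449 - 2Q)q_C - (45q_C). Setting ∂π_C/∂q_C = 0: 404 - 4q_C - 2(q_B + q_K) = 0.
Summing all 3 equations gives 1094 − 8Q = 0, hence Q = 547/4.
Back-substituting: q_B = (343 − 547/2)/2 = 139/4, q_K = (347 − 547/2)/2 = 147/4, q_C = (404 − 547/2)/2 = 261/4.
Total output Q = 139/4 + 147/4 + 261/4 = 547/4.

136.75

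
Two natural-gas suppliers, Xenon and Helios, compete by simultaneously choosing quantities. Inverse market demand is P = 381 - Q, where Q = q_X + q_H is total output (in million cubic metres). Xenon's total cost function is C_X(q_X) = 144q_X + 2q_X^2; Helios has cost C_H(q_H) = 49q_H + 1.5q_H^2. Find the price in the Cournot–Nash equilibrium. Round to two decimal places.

291.07

Xenon's profit: π_X = (381 - Q)q_X - (144q_X + 2q_X²). Setting ∂π_X/∂q_X = 0: 237 - 6q_X - (q_H) = 0.
Helios's first-order condition: 332 - 5q_H - (q_X) = 0.
So q_X = (237 - q_H)/6 and q_H = (332 - q_X)/5.
Substituting one into the other gives q_X = 853/29 and q_H = 1755/29.
Total output Q = 89.9310, so price P = 381 - 89.9310 = 291.0690.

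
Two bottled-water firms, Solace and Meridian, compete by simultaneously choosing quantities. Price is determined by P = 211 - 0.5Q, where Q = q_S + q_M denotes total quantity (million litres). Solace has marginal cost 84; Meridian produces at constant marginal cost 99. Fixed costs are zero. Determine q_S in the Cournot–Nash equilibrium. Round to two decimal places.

Solace's profit: π_S = (211 - 0.5Q)q_S - (84q_S). Setting ∂π_S/∂q_S = 0: 127 - q_S - (1/2)(q_M) = 0.
Meridian's profit: π_M = (211 - 0.5Q)q_M - (99q_M). Setting ∂π_M/∂q_M = 0: 112 - q_M - (1/2)(q_S) = 0.
So q_S = (127 - (1/2)q_M) and q_M = (112 - (1/2)q_S).
Substituting one into the other gives q_S = 284/3 and q_M = 194/3.

94.67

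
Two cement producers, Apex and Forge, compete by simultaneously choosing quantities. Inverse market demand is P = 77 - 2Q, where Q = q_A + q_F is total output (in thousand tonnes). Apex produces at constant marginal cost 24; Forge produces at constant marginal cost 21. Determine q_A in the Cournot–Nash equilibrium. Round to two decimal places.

Apex's profit: π_A = (77 - 2Q)q_A - (24q_A). Setting ∂π_A/∂q_A = 0: 53 - 4q_A - 2(q_F) = 0.
Forge's profit: π_F = (77 - 2Q)q_F - (21q_F). Setting ∂π_F/∂q_F = 0: 56 - 4q_F - 2(q_A) = 0.
So q_A = (53 - 2q_F)/4 and q_F = (56 - 2q_A)/4.
Solving the pair: q_A = 25/3, q_F = 59/6.

8.33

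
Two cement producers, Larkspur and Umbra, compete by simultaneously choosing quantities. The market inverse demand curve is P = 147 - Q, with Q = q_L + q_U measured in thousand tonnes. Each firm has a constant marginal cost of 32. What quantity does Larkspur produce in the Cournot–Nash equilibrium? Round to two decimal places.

A representative firm's profit is π_i = q_i(147 - Q) - 32q_i.
Setting ∂π_i/∂q_i = 0 with rivals' quantities fixed: 115 - 2q_i - q_j = 0.
With identical firms every q_j equals q_i, so q_j = q_i and 115 = 3q_i, giving q_i = 115/3.

38.33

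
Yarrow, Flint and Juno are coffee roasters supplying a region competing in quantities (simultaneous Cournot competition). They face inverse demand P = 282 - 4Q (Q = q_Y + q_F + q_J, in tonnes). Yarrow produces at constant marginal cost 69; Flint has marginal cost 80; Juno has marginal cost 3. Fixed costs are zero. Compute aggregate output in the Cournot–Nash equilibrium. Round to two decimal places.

43.38

Yarrow's profit: π_Y = (282 - 4Q)q_Y - (69q_Y). Setting ∂π_Y/∂q_Y = 0: 213 - 8q_Y - 4(q_F + q_J) = 0.
Flint's profit: π_F = (282 - 4Q)q_F - (80q_F). Setting ∂π_F/∂q_F = 0: 202 - 8q_F - 4(q_Y + q_J) = 0.
Juno's first-order condition: 279 - 8q_J - 4(q_Y + q_F) = 0.
Adding the 3 conditions: 694 − 8Q − 8Q = 0, i.e. Q = 347/8.
Back-substituting: q_Y = (213 − 347/2)/4 = 79/8, q_F = (202 − 347/2)/4 = 57/8, q_J = (279 − 347/2)/4 = 211/8.
Total output Q = 79/8 + 57/8 + 211/8 = 347/8.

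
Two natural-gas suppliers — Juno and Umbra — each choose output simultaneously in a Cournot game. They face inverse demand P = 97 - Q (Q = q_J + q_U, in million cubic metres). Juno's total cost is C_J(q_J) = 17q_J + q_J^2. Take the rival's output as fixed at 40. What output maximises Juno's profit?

10

With the rival's output fixed at 40, Juno's profit is π_J = (97 - 40 - q_J)q_J - (17q_J + q_J²) = (57 - q_J)q_J - (17q_J + q_J²).
∂π_J/∂q_J = 40 - 4q_J = 0, so q_J = 10.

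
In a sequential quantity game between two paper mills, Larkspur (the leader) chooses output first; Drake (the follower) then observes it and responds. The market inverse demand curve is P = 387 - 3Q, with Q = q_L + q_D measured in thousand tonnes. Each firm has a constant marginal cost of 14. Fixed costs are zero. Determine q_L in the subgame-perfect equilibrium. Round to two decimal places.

Solve by backward induction. Given q_L, the follower Drake maximises π_D = (387 - 3q_L - 3q_D)q_D - 14q_D.
Follower FOC: 373 - 3q_L - 6q_D = 0, so q_D(q_L) = (373 - 3q_L)/6.
Larkspur substitutes q_D(q_L) into its own profit: π_L = q_L(387 - 3q_L - (373 - 3q_L)/2) - 14q_L = (401/2 - (3/2)q_L)q_L - 14q_L.
Leader FOC: 373/2 - 3q_L = 0, so q_L = 373/6.
Then q_D = (373 - 3·(373/6))/6 = 373/12.

62.17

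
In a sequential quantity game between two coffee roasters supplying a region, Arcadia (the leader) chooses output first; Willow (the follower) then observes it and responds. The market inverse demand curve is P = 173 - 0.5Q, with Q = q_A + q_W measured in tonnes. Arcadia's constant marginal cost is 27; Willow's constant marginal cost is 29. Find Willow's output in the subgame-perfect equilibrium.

The follower Willow best-responds to any q_A: π_W = (173 - 0.5Q)q_W - 29q_W.
∂π_W/∂q_W = 144 - (1/2)q_A - q_W = 0 gives the reaction function q_W = (144 - (1/2)q_A).
The leader anticipates this reaction. Substituting into P = 173 - 0.5Q gives P = 101 - (1/4)q_A, so π_A = (101 - (1/4)q_A)q_A - 27q_A.
The leader's first-order condition 74 - (1/2)q_A = 0 yields q_A = 148.
Then q_W = (144 - (1/2)·148) = 70.

70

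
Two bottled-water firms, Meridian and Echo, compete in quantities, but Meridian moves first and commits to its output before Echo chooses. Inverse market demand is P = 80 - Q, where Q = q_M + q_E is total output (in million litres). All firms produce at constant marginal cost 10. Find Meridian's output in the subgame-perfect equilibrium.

Solve by backward induction. Given q_M, the follower Echo maximises π_E = (80 - q_M - q_E)q_E - 10q_E.
∂π_E/∂q_E = 70 - q_M - 2q_E = 0 gives the reaction function q_E = (70 - q_M)/2.
Meridian substitutes q_E(q_M) into its own profit: π_M = q_M(80 - q_M - (70 - q_M)/2) - 10q_M = (45 - (1/2)q_M)q_M - 10q_M.
Leader FOC: 35 - q_M = 0, so q_M = 35.
Then q_E = (70 - 35)/2 = 35/2.

35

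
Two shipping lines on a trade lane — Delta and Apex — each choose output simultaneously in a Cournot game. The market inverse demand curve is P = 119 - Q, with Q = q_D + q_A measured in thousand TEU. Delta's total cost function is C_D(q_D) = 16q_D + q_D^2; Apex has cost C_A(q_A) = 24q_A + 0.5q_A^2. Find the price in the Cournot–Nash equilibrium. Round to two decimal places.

74.36

Delta's profit: π_D = (119 - Q)q_D - (16q_D + q_D²). Setting ∂π_D/∂q_D = 0: 103 - 4q_D - (q_A) = 0.
Apex's profit: π_A = (119 - Q)q_A - (24q_A + (1/2)q_A²). Setting ∂π_A/∂q_A = 0: 95 - 3q_A - (q_D) = 0.
So q_D = (103 - q_A)/4 and q_A = (95 - q_D)/3.
Solving the pair: q_D = 214/11, q_A = 277/11.
Total output Q = 491/11, so price P = 119 - 491/11 = 818/11.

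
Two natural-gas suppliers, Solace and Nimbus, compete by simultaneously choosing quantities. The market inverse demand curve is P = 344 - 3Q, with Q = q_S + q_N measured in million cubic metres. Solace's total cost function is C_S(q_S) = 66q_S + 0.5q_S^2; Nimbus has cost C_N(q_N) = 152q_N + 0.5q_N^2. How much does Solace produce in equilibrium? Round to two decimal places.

34.25

Solace's profit: π_S = (344 - 3Q)q_S - (66q_S + (1/2)q_S²). Setting ∂π_S/∂q_S = 0: 278 - 7q_S - 3(q_N) = 0.
Nimbus's profit: π_N = (344 - 3Q)q_N - (152q_N + (1/2)q_N²). Setting ∂π_N/∂q_N = 0: 192 - 7q_N - 3(q_S) = 0.
So q_S = (278 - 3q_N)/7 and q_N = (192 - 3q_S)/7.
Solving the pair: q_S = 137/4, q_N = 51/4.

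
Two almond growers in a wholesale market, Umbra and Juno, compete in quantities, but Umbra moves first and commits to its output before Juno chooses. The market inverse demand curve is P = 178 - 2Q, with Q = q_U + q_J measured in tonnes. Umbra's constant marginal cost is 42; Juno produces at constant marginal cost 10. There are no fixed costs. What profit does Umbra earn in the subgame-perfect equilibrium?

Solve by backward induction. Given q_U, the follower Juno maximises π_J = (178 - 2q_U - 2q_J)q_J - 10q_J.
Follower FOC: 168 - 2q_U - 4q_J = 0, so q_J(q_U) = (168 - 2q_U)/4.
The leader anticipates this reaction. Substituting into P = 178 - 2Q gives P = 94 - q_U, so π_U = (94 - q_U)q_U - 42q_U.
Leader FOC: 52 - 2q_U = 0, so q_U = 26.
Then q_J = (168 - 2·26)/4 = 29.
Price P = 178 - 2·55 = 68.
Umbra's profit: (68 - 42)·26 = 676.

676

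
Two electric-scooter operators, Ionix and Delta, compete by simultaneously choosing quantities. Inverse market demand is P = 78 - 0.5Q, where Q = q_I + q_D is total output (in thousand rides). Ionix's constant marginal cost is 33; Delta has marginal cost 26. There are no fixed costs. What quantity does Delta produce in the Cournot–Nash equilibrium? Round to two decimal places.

39.33

Ionix's profit: π_I = (78 - 0.5Q)q_I - (33q_I). Setting ∂π_I/∂q_I = 0: 45 - q_I - (1/2)(q_D) = 0.
Delta's first-order condition: 52 - q_D - (1/2)(q_I) = 0.
Best responses: q_I = (45 - (1/2)q_D), q_D = (52 - (1/2)q_I).
Substituting one into the other gives q_I = 76/3 and q_D = 118/3.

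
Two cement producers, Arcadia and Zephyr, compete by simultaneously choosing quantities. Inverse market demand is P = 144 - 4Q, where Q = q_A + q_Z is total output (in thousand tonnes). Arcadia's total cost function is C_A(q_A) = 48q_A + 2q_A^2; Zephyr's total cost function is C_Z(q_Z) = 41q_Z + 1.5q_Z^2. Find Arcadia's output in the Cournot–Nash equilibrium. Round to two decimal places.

5.55

Arcadia's profit: π_A = (144 - 4Q)q_A - (48q_A + 2q_A²). Setting ∂π_A/∂q_A = 0: 96 - 12q_A - 4(q_Z) = 0.
Zephyr's first-order condition: 103 - 11q_Z - 4(q_A) = 0.
Best responses: q_A = (96 - 4q_Z)/12, q_Z = (103 - 4q_A)/11.
Substituting one into the other gives q_A = 161/29 and q_Z = 213/29.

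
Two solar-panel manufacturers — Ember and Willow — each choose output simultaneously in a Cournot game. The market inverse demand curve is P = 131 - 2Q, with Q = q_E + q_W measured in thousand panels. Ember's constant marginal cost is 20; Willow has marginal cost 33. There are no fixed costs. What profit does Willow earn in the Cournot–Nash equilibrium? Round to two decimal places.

401.39

Ember's profit: π_E = (131 - 2Q)q_E - (20q_E). Setting ∂π_E/∂q_E = 0: 111 - 4q_E - 2(q_W) = 0.
Willow's profit: π_W = (131 - 2Q)q_W - (33q_W). Setting ∂π_W/∂q_W = 0: 98 - 4q_W - 2(q_E) = 0.
Rearranging gives the reaction functions q_E = (111 - 2q_W)/4 and q_W = (98 - 2q_E)/4.
Substituting one into the other gives q_E = 62/3 and q_W = 85/6.
Price P = 131 - 2·(209/6) = 184/3.
Willow's profit: (184/3 - 33)·(85/6) = 401.3889.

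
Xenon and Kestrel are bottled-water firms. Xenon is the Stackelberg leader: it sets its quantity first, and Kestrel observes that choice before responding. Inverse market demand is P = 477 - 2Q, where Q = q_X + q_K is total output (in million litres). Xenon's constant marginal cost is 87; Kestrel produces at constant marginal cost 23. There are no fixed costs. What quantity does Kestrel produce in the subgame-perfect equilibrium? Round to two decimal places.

72.75

Solve by backward induction. Given q_X, the follower Kestrel maximises π_K = (477 - 2q_X - 2q_K)q_K - 23q_K.
Setting the follower's marginal profit to zero, 454 - 2q_X - 4q_K = 0, i.e. q_K = (454 - 2q_X)/4.
Xenon substitutes q_K(q_X) into its own profit: π_X = q_X(477 - 2q_X - (454 - 2q_X)/2) - 87q_X = (250 - q_X)q_X - 87q_X.
Leader FOC: 163 - 2q_X = 0, so q_X = 163/2.
Then q_K = (454 - 2·(163/2))/4 = 291/4.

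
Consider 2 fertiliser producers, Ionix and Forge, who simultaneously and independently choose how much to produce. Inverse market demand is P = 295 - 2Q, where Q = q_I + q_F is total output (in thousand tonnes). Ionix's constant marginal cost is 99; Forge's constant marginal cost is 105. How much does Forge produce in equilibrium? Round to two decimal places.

30.67

Ionix's profit: π_I = (295 - 2Q)q_I - (99q_I). Setting ∂π_I/∂q_I = 0: 196 - 4q_I - 2(q_F) = 0.
Forge's first-order condition: 190 - 4q_F - 2(q_I) = 0.
Best responses: q_I = (196 - 2q_F)/4, q_F = (190 - 2q_I)/4.
Solving the pair: q_I = 101/3, q_F = 92/3.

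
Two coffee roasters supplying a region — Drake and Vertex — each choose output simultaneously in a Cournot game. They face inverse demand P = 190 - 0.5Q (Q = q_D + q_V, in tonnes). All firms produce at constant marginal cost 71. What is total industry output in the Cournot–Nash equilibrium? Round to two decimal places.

158.67

A representative firm's profit is π_i = q_i(190 - 0.5Q) - 71q_i.
Setting ∂π_i/∂q_i = 0 with rivals' quantities fixed: 119 - q_i - (1/2)q_j = 0.
With identical firms every q_j equals q_i, so q_j = q_i and 119 = (3/2)q_i, giving q_i = 238/3.
Total output Q = 238/3 + 238/3 = 476/3.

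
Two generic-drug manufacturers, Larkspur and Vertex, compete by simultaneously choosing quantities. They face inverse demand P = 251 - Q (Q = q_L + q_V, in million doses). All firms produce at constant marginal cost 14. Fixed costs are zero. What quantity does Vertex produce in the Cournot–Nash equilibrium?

Each firm earns π_i = (251 - Q)q_i - 14q_i.
Setting ∂π_i/∂q_i = 0 with rivals' quantities fixed: 237 - 2q_i - q_j = 0.
With identical firms every q_j equals q_i, so q_j = q_i and 237 = 3q_i, giving q_i = 79.

79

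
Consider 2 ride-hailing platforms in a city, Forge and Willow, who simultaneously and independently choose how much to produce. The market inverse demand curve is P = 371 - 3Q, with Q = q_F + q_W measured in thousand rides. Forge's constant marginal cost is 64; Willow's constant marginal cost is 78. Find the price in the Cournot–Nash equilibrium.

Forge's profit: π_F = (371 - 3Q)q_F - (64q_F). Setting ∂π_F/∂q_F = 0: 307 - 6q_F - 3(q_W) = 0.
Willow's profit: π_W = (371 - 3Q)q_W - (78q_W). Setting ∂π_W/∂q_W = 0: 293 - 6q_W - 3(q_F) = 0.
So q_F = (307 - 3q_W)/6 and q_W = (293 - 3q_F)/6.
Solving the pair: q_F = 107/3, q_W = 31.
Total output Q = 200/3, so price P = 371 - 3·(200/3) = 171.

171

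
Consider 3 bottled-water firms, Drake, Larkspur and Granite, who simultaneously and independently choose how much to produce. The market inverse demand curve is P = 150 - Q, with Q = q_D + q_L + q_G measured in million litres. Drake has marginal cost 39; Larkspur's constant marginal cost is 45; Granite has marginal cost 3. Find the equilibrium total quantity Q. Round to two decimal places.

Drake's profit: π_D = (150 - Q)q_D - (39q_D). Setting ∂π_D/∂q_D = 0: 111 - 2q_D - (q_L + q_G) = 0.
Larkspur's first-order condition: 105 - 2q_L - (q_D + q_G) = 0.
Granite's first-order condition: 147 - 2q_G - (q_D + q_L) = 0.
Adding the 3 conditions: 363 − 2Q − 2Q = 0, i.e. Q = 363/4.
Back-substituting: q_D = (111 − 363/4) = 81/4, q_L = (105 − 363/4) = 57/4, q_G = (147 − 363/4) = 225/4.
Total output Q = 81/4 + 57/4 + 225/4 = 363/4.

90.75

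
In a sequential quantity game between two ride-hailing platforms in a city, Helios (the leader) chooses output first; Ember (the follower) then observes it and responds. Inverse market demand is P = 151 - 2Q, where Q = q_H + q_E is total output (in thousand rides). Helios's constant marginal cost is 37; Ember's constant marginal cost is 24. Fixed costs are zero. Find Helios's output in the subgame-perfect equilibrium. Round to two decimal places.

25.25

The follower Ember best-responds to any q_H: π_E = (151 - 2Q)q_E - 24q_E.
Follower FOC: 127 - 2q_H - 4q_E = 0, so q_E(q_H) = (127 - 2q_H)/4.
Helios substitutes q_E(q_H) into its own profit: π_H = q_H(151 - 2q_H - (127 - 2q_H)/2) - 37q_H = (175/2 - q_H)q_H - 37q_H.
Leader FOC: 101/2 - 2q_H = 0, so q_H = 101/4.
Then q_E = (127 - 2·(101/4))/4 = 153/8.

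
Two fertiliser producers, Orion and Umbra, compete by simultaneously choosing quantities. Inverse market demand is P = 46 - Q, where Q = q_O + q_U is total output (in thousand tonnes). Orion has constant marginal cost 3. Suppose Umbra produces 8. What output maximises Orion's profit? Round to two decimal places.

With the rival's output fixed at 8, Orion's profit is π_O = (46 - 8 - q_O)q_O - (3q_O) = (38 - q_O)q_O - (3q_O).
∂π_O/∂q_O = 35 - 2q_O = 0, so q_O = 35/2.

17.50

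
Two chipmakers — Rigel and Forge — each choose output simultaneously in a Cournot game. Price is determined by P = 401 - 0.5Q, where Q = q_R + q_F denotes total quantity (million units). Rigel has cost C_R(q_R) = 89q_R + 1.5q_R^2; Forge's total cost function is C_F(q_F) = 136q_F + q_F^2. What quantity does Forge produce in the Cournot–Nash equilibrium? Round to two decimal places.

76.94

Rigel's profit: π_R = (401 - 0.5Q)q_R - (89q_R + (3/2)q_R²). Setting ∂π_R/∂q_R = 0: 312 - 4q_R - (1/2)(q_F) = 0.
Forge's profit: π_F = (401 - 0.5Q)q_F - (136q_F + q_F²). Setting ∂π_F/∂q_F = 0: 265 - 3q_F - (1/2)(q_R) = 0.
So q_R = (312 - (1/2)q_F)/4 and q_F = (265 - (1/2)q_R)/3.
Solving the pair: q_R = 68.3830, q_F = 76.9362.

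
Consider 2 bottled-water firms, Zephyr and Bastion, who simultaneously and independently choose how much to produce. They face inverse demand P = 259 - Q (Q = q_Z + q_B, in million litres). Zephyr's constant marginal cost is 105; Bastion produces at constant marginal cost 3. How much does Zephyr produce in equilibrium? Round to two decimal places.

Zephyr's profit: π_Z = (259 - Q)q_Z - (105q_Z). Setting ∂π_Z/∂q_Z = 0: 154 - 2q_Z - (q_B) = 0.
Bastion's first-order condition: 256 - 2q_B - (q_Z) = 0.
Best responses: q_Z = (154 - q_B)/2, q_B = (256 - q_Z)/2.
Solving the pair: q_Z = 52/3, q_B = 358/3.

17.33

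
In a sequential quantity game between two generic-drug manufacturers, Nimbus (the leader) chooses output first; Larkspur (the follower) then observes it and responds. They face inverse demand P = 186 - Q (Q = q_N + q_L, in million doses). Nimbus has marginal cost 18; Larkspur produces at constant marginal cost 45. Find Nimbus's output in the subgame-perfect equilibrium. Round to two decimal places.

Solve by backward induction. Given q_N, the follower Larkspur maximises π_L = (186 - q_N - q_L)q_L - 45q_L.
∂π_L/∂q_L = 141 - q_N - 2q_L = 0 gives the reaction function q_L = (141 - q_N)/2.
Nimbus substitutes q_L(q_N) into its own profit: π_N = q_N(186 - q_N - (141 - q_N)/2) - 18q_N = (231/2 - (1/2)q_N)q_N - 18q_N.
Maximising: ∂π_N/∂q_N = 195/2 - q_N = 0, giving q_N = 195/2.
Then q_L = (141 - 195/2)/2 = 87/4.

97.50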